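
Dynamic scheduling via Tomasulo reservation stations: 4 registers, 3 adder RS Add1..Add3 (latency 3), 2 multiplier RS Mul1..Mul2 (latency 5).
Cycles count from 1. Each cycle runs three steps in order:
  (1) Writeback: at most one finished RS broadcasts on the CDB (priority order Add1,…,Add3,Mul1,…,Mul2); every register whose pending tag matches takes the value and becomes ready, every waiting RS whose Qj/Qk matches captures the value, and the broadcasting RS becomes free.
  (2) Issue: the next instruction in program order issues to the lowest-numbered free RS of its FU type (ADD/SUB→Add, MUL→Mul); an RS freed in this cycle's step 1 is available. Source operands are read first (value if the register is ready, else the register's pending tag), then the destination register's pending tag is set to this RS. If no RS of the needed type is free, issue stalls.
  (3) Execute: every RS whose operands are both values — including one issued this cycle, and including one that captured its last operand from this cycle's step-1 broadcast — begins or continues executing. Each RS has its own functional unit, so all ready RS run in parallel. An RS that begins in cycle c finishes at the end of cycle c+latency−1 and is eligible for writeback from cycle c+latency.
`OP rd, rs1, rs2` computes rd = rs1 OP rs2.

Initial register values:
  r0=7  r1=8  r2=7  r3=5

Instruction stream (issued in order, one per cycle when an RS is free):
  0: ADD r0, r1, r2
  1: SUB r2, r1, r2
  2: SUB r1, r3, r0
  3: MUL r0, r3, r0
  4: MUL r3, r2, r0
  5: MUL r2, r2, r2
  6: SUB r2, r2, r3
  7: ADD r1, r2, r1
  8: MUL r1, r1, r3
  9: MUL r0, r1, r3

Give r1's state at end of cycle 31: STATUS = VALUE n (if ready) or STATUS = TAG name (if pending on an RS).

  c1: issue ADD r0<-Add1  regs: r0:Add1,r1:8,r2:7,r3:5
  c2: issue SUB r2<-Add2  regs: r0:Add1,r1:8,r2:Add2,r3:5
  c3: issue SUB r1<-Add3  regs: r0:Add1,r1:Add3,r2:Add2,r3:5
  c4: CDB Add1=15; issue MUL r0<-Mul1  regs: r0:Mul1,r1:Add3,r2:Add2,r3:5
  c5: CDB Add2=1; issue MUL r3<-Mul2  regs: r0:Mul1,r1:Add3,r2:1,r3:Mul2
  c6: stall  regs: r0:Mul1,r1:Add3,r2:1,r3:Mul2
  c7: CDB Add3=-10; stall  regs: r0:Mul1,r1:-10,r2:1,r3:Mul2
  c8: stall  regs: r0:Mul1,r1:-10,r2:1,r3:Mul2
  c9: CDB Mul1=75; issue MUL r2<-Mul1  regs: r0:75,r1:-10,r2:Mul1,r3:Mul2
  c10: issue SUB r2<-Add1  regs: r0:75,r1:-10,r2:Add1,r3:Mul2
  c11: issue ADD r1<-Add2  regs: r0:75,r1:Add2,r2:Add1,r3:Mul2
  c12: stall  regs: r0:75,r1:Add2,r2:Add1,r3:Mul2
  c13: stall  regs: r0:75,r1:Add2,r2:Add1,r3:Mul2
  c14: CDB Mul1=1; issue MUL r1<-Mul1  regs: r0:75,r1:Mul1,r2:Add1,r3:Mul2
  c15: CDB Mul2=75; issue MUL r0<-Mul2  regs: r0:Mul2,r1:Mul1,r2:Add1,r3:75
  c16: -  regs: r0:Mul2,r1:Mul1,r2:Add1,r3:75
  c17: -  regs: r0:Mul2,r1:Mul1,r2:Add1,r3:75
  c18: CDB Add1=-74  regs: r0:Mul2,r1:Mul1,r2:-74,r3:75
  c19: -  regs: r0:Mul2,r1:Mul1,r2:-74,r3:75
  c20: -  regs: r0:Mul2,r1:Mul1,r2:-74,r3:75
  c21: CDB Add2=-84  regs: r0:Mul2,r1:Mul1,r2:-74,r3:75
  c22: -  regs: r0:Mul2,r1:Mul1,r2:-74,r3:75
  c23: -  regs: r0:Mul2,r1:Mul1,r2:-74,r3:75
  c24: -  regs: r0:Mul2,r1:Mul1,r2:-74,r3:75
  c25: -  regs: r0:Mul2,r1:Mul1,r2:-74,r3:75
  c26: CDB Mul1=-6300  regs: r0:Mul2,r1:-6300,r2:-74,r3:75
  c27: -  regs: r0:Mul2,r1:-6300,r2:-74,r3:75
  c28: -  regs: r0:Mul2,r1:-6300,r2:-74,r3:75
  c29: -  regs: r0:Mul2,r1:-6300,r2:-74,r3:75
  c30: -  regs: r0:Mul2,r1:-6300,r2:-74,r3:75
  c31: CDB Mul2=-472500  regs: r0:-472500,r1:-6300,r2:-74,r3:75

STATUS = VALUE -6300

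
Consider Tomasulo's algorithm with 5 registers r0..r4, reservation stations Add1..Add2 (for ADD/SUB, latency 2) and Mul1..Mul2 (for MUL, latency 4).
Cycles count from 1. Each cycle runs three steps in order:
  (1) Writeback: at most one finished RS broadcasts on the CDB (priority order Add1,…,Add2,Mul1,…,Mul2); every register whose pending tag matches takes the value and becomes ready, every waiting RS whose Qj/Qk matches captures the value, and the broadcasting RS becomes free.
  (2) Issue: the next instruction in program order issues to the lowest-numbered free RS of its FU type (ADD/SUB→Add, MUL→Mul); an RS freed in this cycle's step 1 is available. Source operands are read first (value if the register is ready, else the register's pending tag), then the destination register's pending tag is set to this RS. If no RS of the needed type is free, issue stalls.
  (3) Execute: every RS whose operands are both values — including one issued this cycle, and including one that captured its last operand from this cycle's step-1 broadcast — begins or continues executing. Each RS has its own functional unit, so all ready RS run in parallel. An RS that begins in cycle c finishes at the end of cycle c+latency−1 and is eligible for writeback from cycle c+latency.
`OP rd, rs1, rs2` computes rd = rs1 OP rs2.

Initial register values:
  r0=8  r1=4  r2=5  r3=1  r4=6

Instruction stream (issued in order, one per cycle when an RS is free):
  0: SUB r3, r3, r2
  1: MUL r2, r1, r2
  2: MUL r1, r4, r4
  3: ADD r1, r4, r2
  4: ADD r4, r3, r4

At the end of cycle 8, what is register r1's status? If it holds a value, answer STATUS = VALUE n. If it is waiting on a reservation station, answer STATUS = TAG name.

STATUS = VALUE 26

c1: issue SUB r3<-Add1 | r0:8,r1:4,r2:5,r3:Add1,r4:6
c2: issue MUL r2<-Mul1 | r0:8,r1:4,r2:Mul1,r3:Add1,r4:6
c3: CDB Add1=-4; issue MUL r1<-Mul2 | r0:8,r1:Mul2,r2:Mul1,r3:-4,r4:6
c4: issue ADD r1<-Add1 | r0:8,r1:Add1,r2:Mul1,r3:-4,r4:6
c5: issue ADD r4<-Add2 | r0:8,r1:Add1,r2:Mul1,r3:-4,r4:Add2
c6: CDB Mul1=20 | r0:8,r1:Add1,r2:20,r3:-4,r4:Add2
c7: CDB Add2=2 | r0:8,r1:Add1,r2:20,r3:-4,r4:2
c8: CDB Add1=26 | r0:8,r1:26,r2:20,r3:-4,r4:2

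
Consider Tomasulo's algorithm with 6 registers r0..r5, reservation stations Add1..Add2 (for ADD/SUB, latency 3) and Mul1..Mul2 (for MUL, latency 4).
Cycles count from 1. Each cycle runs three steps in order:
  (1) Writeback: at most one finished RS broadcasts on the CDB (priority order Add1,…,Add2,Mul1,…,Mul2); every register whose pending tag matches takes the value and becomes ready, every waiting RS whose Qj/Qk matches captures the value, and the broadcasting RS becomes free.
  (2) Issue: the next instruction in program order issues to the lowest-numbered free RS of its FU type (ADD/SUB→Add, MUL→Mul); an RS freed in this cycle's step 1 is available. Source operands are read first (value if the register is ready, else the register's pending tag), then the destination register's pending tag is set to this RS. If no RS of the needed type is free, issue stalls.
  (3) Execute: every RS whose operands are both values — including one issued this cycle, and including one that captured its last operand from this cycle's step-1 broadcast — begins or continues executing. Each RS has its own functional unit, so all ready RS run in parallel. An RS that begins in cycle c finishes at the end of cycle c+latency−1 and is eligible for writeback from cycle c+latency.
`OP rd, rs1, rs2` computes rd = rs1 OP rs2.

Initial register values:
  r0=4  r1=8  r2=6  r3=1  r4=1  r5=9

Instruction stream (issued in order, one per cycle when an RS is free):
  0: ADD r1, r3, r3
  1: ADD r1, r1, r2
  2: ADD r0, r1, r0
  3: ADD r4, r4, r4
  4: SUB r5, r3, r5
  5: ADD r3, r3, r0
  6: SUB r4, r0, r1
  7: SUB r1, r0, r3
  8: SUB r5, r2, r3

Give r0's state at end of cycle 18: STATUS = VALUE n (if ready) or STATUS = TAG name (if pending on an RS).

cycle 1: issue ADD r1<-Add1 // r0:4,r1:Add1,r2:6,r3:1,r4:1,r5:9
cycle 2: issue ADD r1<-Add2 // r0:4,r1:Add2,r2:6,r3:1,r4:1,r5:9
cycle 3: stall // r0:4,r1:Add2,r2:6,r3:1,r4:1,r5:9
cycle 4: CDB Add1=2; issue ADD r0<-Add1 // r0:Add1,r1:Add2,r2:6,r3:1,r4:1,r5:9
cycle 5: stall // r0:Add1,r1:Add2,r2:6,r3:1,r4:1,r5:9
cycle 6: stall // r0:Add1,r1:Add2,r2:6,r3:1,r4:1,r5:9
cycle 7: CDB Add2=8; issue ADD r4<-Add2 // r0:Add1,r1:8,r2:6,r3:1,r4:Add2,r5:9
cycle 8: stall // r0:Add1,r1:8,r2:6,r3:1,r4:Add2,r5:9
cycle 9: stall // r0:Add1,r1:8,r2:6,r3:1,r4:Add2,r5:9
cycle 10: CDB Add1=12; issue SUB r5<-Add1 // r0:12,r1:8,r2:6,r3:1,r4:Add2,r5:Add1
cycle 11: CDB Add2=2; issue ADD r3<-Add2 // r0:12,r1:8,r2:6,r3:Add2,r4:2,r5:Add1
cycle 12: stall // r0:12,r1:8,r2:6,r3:Add2,r4:2,r5:Add1
cycle 13: CDB Add1=-8; issue SUB r4<-Add1 // r0:12,r1:8,r2:6,r3:Add2,r4:Add1,r5:-8
cycle 14: CDB Add2=13; issue SUB r1<-Add2 // r0:12,r1:Add2,r2:6,r3:13,r4:Add1,r5:-8
cycle 15: stall // r0:12,r1:Add2,r2:6,r3:13,r4:Add1,r5:-8
cycle 16: CDB Add1=4; issue SUB r5<-Add1 // r0:12,r1:Add2,r2:6,r3:13,r4:4,r5:Add1
cycle 17: CDB Add2=-1 // r0:12,r1:-1,r2:6,r3:13,r4:4,r5:Add1
cycle 18: - // r0:12,r1:-1,r2:6,r3:13,r4:4,r5:Add1

STATUS = VALUE 12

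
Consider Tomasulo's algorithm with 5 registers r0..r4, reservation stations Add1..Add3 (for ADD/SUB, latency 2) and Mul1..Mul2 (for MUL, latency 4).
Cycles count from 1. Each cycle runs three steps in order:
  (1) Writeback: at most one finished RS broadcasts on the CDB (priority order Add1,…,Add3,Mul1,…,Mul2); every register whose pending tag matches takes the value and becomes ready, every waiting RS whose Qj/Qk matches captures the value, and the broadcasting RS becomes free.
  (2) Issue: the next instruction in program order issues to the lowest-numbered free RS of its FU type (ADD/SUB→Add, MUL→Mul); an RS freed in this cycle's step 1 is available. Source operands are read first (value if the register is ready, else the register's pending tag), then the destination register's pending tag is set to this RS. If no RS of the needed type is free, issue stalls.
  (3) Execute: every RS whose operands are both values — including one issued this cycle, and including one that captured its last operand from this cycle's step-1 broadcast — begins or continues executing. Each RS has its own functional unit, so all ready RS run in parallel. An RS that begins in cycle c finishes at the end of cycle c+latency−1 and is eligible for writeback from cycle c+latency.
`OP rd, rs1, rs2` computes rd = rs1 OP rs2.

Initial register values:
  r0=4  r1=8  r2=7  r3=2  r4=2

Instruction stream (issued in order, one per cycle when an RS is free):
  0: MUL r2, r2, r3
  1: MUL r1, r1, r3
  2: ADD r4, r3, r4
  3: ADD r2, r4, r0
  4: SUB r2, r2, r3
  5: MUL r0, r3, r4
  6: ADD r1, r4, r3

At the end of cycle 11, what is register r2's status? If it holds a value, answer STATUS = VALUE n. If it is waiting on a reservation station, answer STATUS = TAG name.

STATUS = VALUE 6

cycle 1: issue MUL r2<-Mul1 // r0:4,r1:8,r2:Mul1,r3:2,r4:2
cycle 2: issue MUL r1<-Mul2 // r0:4,r1:Mul2,r2:Mul1,r3:2,r4:2
cycle 3: issue ADD r4<-Add1 // r0:4,r1:Mul2,r2:Mul1,r3:2,r4:Add1
cycle 4: issue ADD r2<-Add2 // r0:4,r1:Mul2,r2:Add2,r3:2,r4:Add1
cycle 5: CDB Add1=4; issue SUB r2<-Add1 // r0:4,r1:Mul2,r2:Add1,r3:2,r4:4
cycle 6: CDB Mul1=14; issue MUL r0<-Mul1 // r0:Mul1,r1:Mul2,r2:Add1,r3:2,r4:4
cycle 7: CDB Add2=8; issue ADD r1<-Add2 // r0:Mul1,r1:Add2,r2:Add1,r3:2,r4:4
cycle 8: CDB Mul2=16 // r0:Mul1,r1:Add2,r2:Add1,r3:2,r4:4
cycle 9: CDB Add1=6 // r0:Mul1,r1:Add2,r2:6,r3:2,r4:4
cycle 10: CDB Add2=6 // r0:Mul1,r1:6,r2:6,r3:2,r4:4
cycle 11: CDB Mul1=8 // r0:8,r1:6,r2:6,r3:2,r4:4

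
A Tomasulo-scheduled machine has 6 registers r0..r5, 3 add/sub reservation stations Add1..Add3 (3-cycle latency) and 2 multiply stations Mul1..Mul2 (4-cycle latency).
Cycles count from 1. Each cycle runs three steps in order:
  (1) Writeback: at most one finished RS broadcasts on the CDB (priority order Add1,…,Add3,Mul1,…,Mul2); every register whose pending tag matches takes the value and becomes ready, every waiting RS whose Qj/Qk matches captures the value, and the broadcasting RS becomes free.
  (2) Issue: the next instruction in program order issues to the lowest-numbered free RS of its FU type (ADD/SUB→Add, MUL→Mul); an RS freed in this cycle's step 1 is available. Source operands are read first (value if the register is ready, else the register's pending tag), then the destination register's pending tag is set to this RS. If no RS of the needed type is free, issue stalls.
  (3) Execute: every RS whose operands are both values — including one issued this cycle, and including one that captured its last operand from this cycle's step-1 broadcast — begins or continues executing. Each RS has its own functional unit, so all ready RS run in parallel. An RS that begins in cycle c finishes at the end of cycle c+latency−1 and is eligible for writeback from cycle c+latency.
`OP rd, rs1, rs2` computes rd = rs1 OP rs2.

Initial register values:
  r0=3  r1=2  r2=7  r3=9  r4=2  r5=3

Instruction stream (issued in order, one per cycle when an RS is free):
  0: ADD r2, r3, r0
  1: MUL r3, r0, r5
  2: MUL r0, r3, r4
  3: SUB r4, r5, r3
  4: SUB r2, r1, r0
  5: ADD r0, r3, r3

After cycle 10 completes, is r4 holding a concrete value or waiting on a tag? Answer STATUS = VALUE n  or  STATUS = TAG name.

STATUS = VALUE -6

cycle 1: issue ADD r2<-Add1 // r0:3,r1:2,r2:Add1,r3:9,r4:2,r5:3
cycle 2: issue MUL r3<-Mul1 // r0:3,r1:2,r2:Add1,r3:Mul1,r4:2,r5:3
cycle 3: issue MUL r0<-Mul2 // r0:Mul2,r1:2,r2:Add1,r3:Mul1,r4:2,r5:3
cycle 4: CDB Add1=12; issue SUB r4<-Add1 // r0:Mul2,r1:2,r2:12,r3:Mul1,r4:Add1,r5:3
cycle 5: issue SUB r2<-Add2 // r0:Mul2,r1:2,r2:Add2,r3:Mul1,r4:Add1,r5:3
cycle 6: CDB Mul1=9; issue ADD r0<-Add3 // r0:Add3,r1:2,r2:Add2,r3:9,r4:Add1,r5:3
cycle 7: - // r0:Add3,r1:2,r2:Add2,r3:9,r4:Add1,r5:3
cycle 8: - // r0:Add3,r1:2,r2:Add2,r3:9,r4:Add1,r5:3
cycle 9: CDB Add1=-6 // r0:Add3,r1:2,r2:Add2,r3:9,r4:-6,r5:3
cycle 10: CDB Add3=18 // r0:18,r1:2,r2:Add2,r3:9,r4:-6,r5:3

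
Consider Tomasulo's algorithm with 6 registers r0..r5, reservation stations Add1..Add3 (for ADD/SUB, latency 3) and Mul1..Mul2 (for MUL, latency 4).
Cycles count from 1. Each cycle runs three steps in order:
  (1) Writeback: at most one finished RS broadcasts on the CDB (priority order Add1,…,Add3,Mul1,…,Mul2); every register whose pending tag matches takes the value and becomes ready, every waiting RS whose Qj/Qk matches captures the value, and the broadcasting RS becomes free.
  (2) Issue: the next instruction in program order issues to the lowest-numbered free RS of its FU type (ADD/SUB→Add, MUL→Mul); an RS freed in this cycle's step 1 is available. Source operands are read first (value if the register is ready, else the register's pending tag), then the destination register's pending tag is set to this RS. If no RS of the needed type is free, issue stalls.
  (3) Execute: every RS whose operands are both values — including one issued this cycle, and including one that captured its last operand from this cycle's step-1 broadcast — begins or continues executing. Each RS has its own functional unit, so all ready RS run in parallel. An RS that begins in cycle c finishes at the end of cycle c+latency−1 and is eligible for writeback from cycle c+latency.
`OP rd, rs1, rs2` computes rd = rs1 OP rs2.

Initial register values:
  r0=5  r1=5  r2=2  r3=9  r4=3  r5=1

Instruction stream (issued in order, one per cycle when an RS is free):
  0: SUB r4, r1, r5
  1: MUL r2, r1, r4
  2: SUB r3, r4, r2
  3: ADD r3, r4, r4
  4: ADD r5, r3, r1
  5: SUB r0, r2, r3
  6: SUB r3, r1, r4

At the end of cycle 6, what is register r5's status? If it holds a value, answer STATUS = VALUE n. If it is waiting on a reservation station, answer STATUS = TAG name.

STATUS = TAG Add3

cycle 1: issue SUB r4<-Add1 // r0:5,r1:5,r2:2,r3:9,r4:Add1,r5:1
cycle 2: issue MUL r2<-Mul1 // r0:5,r1:5,r2:Mul1,r3:9,r4:Add1,r5:1
cycle 3: issue SUB r3<-Add2 // r0:5,r1:5,r2:Mul1,r3:Add2,r4:Add1,r5:1
cycle 4: CDB Add1=4; issue ADD r3<-Add1 // r0:5,r1:5,r2:Mul1,r3:Add1,r4:4,r5:1
cycle 5: issue ADD r5<-Add3 // r0:5,r1:5,r2:Mul1,r3:Add1,r4:4,r5:Add3
cycle 6: stall // r0:5,r1:5,r2:Mul1,r3:Add1,r4:4,r5:Add3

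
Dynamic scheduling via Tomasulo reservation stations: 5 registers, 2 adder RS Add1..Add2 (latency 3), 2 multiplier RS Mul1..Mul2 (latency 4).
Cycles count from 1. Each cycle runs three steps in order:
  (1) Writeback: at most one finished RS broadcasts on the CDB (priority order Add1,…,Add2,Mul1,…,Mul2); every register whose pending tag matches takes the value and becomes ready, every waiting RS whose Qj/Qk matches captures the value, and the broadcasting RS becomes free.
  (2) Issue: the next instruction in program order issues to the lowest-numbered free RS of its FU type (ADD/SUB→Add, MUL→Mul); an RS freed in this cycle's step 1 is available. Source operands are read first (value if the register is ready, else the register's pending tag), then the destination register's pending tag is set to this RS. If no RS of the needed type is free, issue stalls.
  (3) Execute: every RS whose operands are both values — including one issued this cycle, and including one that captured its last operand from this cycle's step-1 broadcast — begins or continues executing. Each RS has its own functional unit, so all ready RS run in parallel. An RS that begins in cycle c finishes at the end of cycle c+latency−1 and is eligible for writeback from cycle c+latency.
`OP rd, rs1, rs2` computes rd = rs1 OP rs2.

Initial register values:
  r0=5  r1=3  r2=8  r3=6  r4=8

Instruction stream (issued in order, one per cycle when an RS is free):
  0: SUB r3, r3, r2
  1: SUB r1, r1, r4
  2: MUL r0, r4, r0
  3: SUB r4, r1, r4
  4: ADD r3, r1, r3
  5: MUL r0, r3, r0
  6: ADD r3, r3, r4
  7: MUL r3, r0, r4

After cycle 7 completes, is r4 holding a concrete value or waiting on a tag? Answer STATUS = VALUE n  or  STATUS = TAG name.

STATUS = TAG Add1

cycle 1: issue SUB r3<-Add1 // r0:5,r1:3,r2:8,r3:Add1,r4:8
cycle 2: issue SUB r1<-Add2 // r0:5,r1:Add2,r2:8,r3:Add1,r4:8
cycle 3: issue MUL r0<-Mul1 // r0:Mul1,r1:Add2,r2:8,r3:Add1,r4:8
cycle 4: CDB Add1=-2; issue SUB r4<-Add1 // r0:Mul1,r1:Add2,r2:8,r3:-2,r4:Add1
cycle 5: CDB Add2=-5; issue ADD r3<-Add2 // r0:Mul1,r1:-5,r2:8,r3:Add2,r4:Add1
cycle 6: issue MUL r0<-Mul2 // r0:Mul2,r1:-5,r2:8,r3:Add2,r4:Add1
cycle 7: CDB Mul1=40; stall // r0:Mul2,r1:-5,r2:8,r3:Add2,r4:Add1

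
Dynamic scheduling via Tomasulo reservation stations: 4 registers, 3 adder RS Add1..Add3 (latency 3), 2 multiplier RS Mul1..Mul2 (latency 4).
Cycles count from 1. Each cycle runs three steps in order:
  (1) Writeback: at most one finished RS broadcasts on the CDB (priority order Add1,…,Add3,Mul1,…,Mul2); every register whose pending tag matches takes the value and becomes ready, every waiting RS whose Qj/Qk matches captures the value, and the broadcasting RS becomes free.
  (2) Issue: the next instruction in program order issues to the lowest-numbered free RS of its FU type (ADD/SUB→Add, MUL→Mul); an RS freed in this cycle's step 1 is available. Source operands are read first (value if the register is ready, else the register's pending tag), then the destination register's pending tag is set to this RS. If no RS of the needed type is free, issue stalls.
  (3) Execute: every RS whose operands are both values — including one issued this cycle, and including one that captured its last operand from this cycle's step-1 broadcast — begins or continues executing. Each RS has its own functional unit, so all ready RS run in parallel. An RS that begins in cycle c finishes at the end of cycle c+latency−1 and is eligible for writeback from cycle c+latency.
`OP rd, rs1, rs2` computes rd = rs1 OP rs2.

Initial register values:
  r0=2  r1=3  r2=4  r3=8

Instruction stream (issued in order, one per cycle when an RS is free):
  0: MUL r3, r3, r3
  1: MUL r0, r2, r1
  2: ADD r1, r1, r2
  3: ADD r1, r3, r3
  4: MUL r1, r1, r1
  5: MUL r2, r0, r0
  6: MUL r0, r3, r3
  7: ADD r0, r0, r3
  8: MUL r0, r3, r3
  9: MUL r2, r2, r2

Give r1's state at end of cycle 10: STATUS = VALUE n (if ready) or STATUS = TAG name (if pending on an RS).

STATUS = TAG Mul1

cycle 1: issue MUL r3<-Mul1 // r0:2,r1:3,r2:4,r3:Mul1
cycle 2: issue MUL r0<-Mul2 // r0:Mul2,r1:3,r2:4,r3:Mul1
cycle 3: issue ADD r1<-Add1 // r0:Mul2,r1:Add1,r2:4,r3:Mul1
cycle 4: issue ADD r1<-Add2 // r0:Mul2,r1:Add2,r2:4,r3:Mul1
cycle 5: CDB Mul1=64; issue MUL r1<-Mul1 // r0:Mul2,r1:Mul1,r2:4,r3:64
cycle 6: CDB Add1=7; stall // r0:Mul2,r1:Mul1,r2:4,r3:64
cycle 7: CDB Mul2=12; issue MUL r2<-Mul2 // r0:12,r1:Mul1,r2:Mul2,r3:64
cycle 8: CDB Add2=128; stall // r0:12,r1:Mul1,r2:Mul2,r3:64
cycle 9: stall // r0:12,r1:Mul1,r2:Mul2,r3:64
cycle 10: stall // r0:12,r1:Mul1,r2:Mul2,r3:64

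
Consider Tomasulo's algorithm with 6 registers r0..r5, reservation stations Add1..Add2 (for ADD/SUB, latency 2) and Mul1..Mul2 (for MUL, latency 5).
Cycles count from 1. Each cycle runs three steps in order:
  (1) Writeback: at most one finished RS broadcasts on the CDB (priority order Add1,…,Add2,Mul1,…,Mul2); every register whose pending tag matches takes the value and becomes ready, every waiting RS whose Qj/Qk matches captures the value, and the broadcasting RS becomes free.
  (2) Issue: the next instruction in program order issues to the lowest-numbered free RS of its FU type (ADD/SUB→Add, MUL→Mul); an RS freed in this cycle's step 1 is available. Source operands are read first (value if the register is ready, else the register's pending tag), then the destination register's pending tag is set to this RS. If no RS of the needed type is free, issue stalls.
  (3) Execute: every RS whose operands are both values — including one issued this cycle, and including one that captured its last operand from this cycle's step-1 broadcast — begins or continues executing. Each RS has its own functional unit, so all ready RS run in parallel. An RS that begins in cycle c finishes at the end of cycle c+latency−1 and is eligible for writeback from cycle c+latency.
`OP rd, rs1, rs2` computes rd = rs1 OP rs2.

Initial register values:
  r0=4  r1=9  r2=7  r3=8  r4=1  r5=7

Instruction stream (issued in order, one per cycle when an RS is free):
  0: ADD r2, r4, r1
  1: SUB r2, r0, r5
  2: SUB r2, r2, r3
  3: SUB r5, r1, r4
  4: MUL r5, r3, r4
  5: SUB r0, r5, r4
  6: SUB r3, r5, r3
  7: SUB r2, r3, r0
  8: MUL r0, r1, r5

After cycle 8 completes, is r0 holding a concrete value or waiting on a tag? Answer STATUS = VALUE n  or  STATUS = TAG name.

STATUS = TAG Add1

cycle 1: issue ADD r2<-Add1 // r0:4,r1:9,r2:Add1,r3:8,r4:1,r5:7
cycle 2: issue SUB r2<-Add2 // r0:4,r1:9,r2:Add2,r3:8,r4:1,r5:7
cycle 3: CDB Add1=10; issue SUB r2<-Add1 // r0:4,r1:9,r2:Add1,r3:8,r4:1,r5:7
cycle 4: CDB Add2=-3; issue SUB r5<-Add2 // r0:4,r1:9,r2:Add1,r3:8,r4:1,r5:Add2
cycle 5: issue MUL r5<-Mul1 // r0:4,r1:9,r2:Add1,r3:8,r4:1,r5:Mul1
cycle 6: CDB Add1=-11; issue SUB r0<-Add1 // r0:Add1,r1:9,r2:-11,r3:8,r4:1,r5:Mul1
cycle 7: CDB Add2=8; issue SUB r3<-Add2 // r0:Add1,r1:9,r2:-11,r3:Add2,r4:1,r5:Mul1
cycle 8: stall // r0:Add1,r1:9,r2:-11,r3:Add2,r4:1,r5:Mul1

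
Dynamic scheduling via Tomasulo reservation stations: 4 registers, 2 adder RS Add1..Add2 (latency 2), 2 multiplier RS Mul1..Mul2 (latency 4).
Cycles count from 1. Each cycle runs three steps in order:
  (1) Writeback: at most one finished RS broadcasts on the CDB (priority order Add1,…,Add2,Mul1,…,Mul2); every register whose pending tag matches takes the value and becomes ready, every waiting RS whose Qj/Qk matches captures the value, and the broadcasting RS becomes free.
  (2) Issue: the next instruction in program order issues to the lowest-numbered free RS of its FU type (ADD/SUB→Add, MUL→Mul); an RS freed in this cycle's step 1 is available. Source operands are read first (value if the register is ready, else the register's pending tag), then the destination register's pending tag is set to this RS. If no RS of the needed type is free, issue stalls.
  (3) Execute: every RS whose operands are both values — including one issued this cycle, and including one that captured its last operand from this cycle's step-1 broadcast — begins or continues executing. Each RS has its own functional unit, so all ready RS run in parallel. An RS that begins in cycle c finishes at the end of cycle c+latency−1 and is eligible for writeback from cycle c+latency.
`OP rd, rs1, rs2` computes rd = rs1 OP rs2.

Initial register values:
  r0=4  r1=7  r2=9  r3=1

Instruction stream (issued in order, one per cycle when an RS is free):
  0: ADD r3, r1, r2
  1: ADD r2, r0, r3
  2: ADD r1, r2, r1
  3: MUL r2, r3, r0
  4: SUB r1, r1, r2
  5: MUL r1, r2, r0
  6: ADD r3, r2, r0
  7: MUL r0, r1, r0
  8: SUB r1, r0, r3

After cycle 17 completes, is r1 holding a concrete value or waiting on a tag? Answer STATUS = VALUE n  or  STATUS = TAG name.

STATUS = TAG Add1

cycle 1: issue ADD r3<-Add1 // r0:4,r1:7,r2:9,r3:Add1
cycle 2: issue ADD r2<-Add2 // r0:4,r1:7,r2:Add2,r3:Add1
cycle 3: CDB Add1=16; issue ADD r1<-Add1 // r0:4,r1:Add1,r2:Add2,r3:16
cycle 4: issue MUL r2<-Mul1 // r0:4,r1:Add1,r2:Mul1,r3:16
cycle 5: CDB Add2=20; issue SUB r1<-Add2 // r0:4,r1:Add2,r2:Mul1,r3:16
cycle 6: issue MUL r1<-Mul2 // r0:4,r1:Mul2,r2:Mul1,r3:16
cycle 7: CDB Add1=27; issue ADD r3<-Add1 // r0:4,r1:Mul2,r2:Mul1,r3:Add1
cycle 8: CDB Mul1=64; issue MUL r0<-Mul1 // r0:Mul1,r1:Mul2,r2:64,r3:Add1
cycle 9: stall // r0:Mul1,r1:Mul2,r2:64,r3:Add1
cycle 10: CDB Add1=68; issue SUB r1<-Add1 // r0:Mul1,r1:Add1,r2:64,r3:68
cycle 11: CDB Add2=-37 // r0:Mul1,r1:Add1,r2:64,r3:68
cycle 12: CDB Mul2=256 // r0:Mul1,r1:Add1,r2:64,r3:68
cycle 13: - // r0:Mul1,r1:Add1,r2:64,r3:68
cycle 14: - // r0:Mul1,r1:Add1,r2:64,r3:68
cycle 15: - // r0:Mul1,r1:Add1,r2:64,r3:68
cycle 16: CDB Mul1=1024 // r0:1024,r1:Add1,r2:64,r3:68
cycle 17: - // r0:1024,r1:Add1,r2:64,r3:68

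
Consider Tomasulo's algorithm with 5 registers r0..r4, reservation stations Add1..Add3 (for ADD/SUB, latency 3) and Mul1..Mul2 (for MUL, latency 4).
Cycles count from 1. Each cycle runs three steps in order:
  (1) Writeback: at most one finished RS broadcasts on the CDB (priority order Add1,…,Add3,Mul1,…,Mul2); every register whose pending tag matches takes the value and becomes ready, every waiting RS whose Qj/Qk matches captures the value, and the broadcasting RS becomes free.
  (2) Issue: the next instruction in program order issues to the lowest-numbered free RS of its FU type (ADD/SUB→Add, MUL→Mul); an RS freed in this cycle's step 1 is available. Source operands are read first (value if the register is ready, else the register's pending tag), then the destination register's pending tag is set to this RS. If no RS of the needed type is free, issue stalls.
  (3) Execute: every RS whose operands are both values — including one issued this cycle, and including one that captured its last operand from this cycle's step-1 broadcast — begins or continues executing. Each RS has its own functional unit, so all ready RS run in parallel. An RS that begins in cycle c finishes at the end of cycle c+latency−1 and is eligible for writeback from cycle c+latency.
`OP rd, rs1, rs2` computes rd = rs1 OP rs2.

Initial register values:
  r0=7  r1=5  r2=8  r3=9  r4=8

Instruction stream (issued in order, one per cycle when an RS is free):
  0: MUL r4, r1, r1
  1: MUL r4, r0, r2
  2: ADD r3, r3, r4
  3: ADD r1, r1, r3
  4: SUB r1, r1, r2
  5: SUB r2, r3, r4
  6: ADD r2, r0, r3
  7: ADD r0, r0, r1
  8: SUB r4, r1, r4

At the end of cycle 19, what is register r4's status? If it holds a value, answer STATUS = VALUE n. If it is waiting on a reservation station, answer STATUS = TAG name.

STATUS = VALUE 6

cycle 1: issue MUL r4<-Mul1 // r0:7,r1:5,r2:8,r3:9,r4:Mul1
cycle 2: issue MUL r4<-Mul2 // r0:7,r1:5,r2:8,r3:9,r4:Mul2
cycle 3: issue ADD r3<-Add1 // r0:7,r1:5,r2:8,r3:Add1,r4:Mul2
cycle 4: issue ADD r1<-Add2 // r0:7,r1:Add2,r2:8,r3:Add1,r4:Mul2
cycle 5: CDB Mul1=25; issue SUB r1<-Add3 // r0:7,r1:Add3,r2:8,r3:Add1,r4:Mul2
cycle 6: CDB Mul2=56; stall // r0:7,r1:Add3,r2:8,r3:Add1,r4:56
cycle 7: stall // r0:7,r1:Add3,r2:8,r3:Add1,r4:56
cycle 8: stall // r0:7,r1:Add3,r2:8,r3:Add1,r4:56
cycle 9: CDB Add1=65; issue SUB r2<-Add1 // r0:7,r1:Add3,r2:Add1,r3:65,r4:56
cycle 10: stall // r0:7,r1:Add3,r2:Add1,r3:65,r4:56
cycle 11: stall // r0:7,r1:Add3,r2:Add1,r3:65,r4:56
cycle 12: CDB Add1=9; issue ADD r2<-Add1 // r0:7,r1:Add3,r2:Add1,r3:65,r4:56
cycle 13: CDB Add2=70; issue ADD r0<-Add2 // r0:Add2,r1:Add3,r2:Add1,r3:65,r4:56
cycle 14: stall // r0:Add2,r1:Add3,r2:Add1,r3:65,r4:56
cycle 15: CDB Add1=72; issue SUB r4<-Add1 // r0:Add2,r1:Add3,r2:72,r3:65,r4:Add1
cycle 16: CDB Add3=62 // r0:Add2,r1:62,r2:72,r3:65,r4:Add1
cycle 17: - // r0:Add2,r1:62,r2:72,r3:65,r4:Add1
cycle 18: - // r0:Add2,r1:62,r2:72,r3:65,r4:Add1
cycle 19: CDB Add1=6 // r0:Add2,r1:62,r2:72,r3:65,r4:6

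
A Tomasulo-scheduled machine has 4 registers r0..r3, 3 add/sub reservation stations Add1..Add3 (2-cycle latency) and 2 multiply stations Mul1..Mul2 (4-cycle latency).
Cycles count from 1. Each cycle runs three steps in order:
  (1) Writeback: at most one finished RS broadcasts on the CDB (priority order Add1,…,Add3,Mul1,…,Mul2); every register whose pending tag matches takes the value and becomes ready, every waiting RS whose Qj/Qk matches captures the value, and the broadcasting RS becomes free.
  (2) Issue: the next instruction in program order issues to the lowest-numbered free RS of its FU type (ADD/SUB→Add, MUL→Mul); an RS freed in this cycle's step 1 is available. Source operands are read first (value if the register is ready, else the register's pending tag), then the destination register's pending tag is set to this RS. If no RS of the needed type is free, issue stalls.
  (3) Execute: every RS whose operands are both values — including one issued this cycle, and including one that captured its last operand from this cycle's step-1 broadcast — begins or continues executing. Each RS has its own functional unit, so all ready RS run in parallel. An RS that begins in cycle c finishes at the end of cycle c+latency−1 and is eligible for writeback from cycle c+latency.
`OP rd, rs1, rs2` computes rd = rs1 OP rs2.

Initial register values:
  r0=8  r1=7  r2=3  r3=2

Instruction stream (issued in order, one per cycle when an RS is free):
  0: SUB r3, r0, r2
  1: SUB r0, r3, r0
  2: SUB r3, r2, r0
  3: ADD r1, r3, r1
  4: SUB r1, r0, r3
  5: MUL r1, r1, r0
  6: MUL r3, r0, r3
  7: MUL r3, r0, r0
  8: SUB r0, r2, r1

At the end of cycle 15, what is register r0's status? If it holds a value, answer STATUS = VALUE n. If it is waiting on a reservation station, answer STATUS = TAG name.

STATUS = VALUE -24

  c1: issue SUB r3<-Add1  regs: r0:8,r1:7,r2:3,r3:Add1
  c2: issue SUB r0<-Add2  regs: r0:Add2,r1:7,r2:3,r3:Add1
  c3: CDB Add1=5; issue SUB r3<-Add1  regs: r0:Add2,r1:7,r2:3,r3:Add1
  c4: issue ADD r1<-Add3  regs: r0:Add2,r1:Add3,r2:3,r3:Add1
  c5: CDB Add2=-3; issue SUB r1<-Add2  regs: r0:-3,r1:Add2,r2:3,r3:Add1
  c6: issue MUL r1<-Mul1  regs: r0:-3,r1:Mul1,r2:3,r3:Add1
  c7: CDB Add1=6; issue MUL r3<-Mul2  regs: r0:-3,r1:Mul1,r2:3,r3:Mul2
  c8: stall  regs: r0:-3,r1:Mul1,r2:3,r3:Mul2
  c9: CDB Add2=-9; stall  regs: r0:-3,r1:Mul1,r2:3,r3:Mul2
  c10: CDB Add3=13; stall  regs: r0:-3,r1:Mul1,r2:3,r3:Mul2
  c11: CDB Mul2=-18; issue MUL r3<-Mul2  regs: r0:-3,r1:Mul1,r2:3,r3:Mul2
  c12: issue SUB r0<-Add1  regs: r0:Add1,r1:Mul1,r2:3,r3:Mul2
  c13: CDB Mul1=27  regs: r0:Add1,r1:27,r2:3,r3:Mul2
  c14: -  regs: r0:Add1,r1:27,r2:3,r3:Mul2
  c15: CDB Add1=-24  regs: r0:-24,r1:27,r2:3,r3:Mul2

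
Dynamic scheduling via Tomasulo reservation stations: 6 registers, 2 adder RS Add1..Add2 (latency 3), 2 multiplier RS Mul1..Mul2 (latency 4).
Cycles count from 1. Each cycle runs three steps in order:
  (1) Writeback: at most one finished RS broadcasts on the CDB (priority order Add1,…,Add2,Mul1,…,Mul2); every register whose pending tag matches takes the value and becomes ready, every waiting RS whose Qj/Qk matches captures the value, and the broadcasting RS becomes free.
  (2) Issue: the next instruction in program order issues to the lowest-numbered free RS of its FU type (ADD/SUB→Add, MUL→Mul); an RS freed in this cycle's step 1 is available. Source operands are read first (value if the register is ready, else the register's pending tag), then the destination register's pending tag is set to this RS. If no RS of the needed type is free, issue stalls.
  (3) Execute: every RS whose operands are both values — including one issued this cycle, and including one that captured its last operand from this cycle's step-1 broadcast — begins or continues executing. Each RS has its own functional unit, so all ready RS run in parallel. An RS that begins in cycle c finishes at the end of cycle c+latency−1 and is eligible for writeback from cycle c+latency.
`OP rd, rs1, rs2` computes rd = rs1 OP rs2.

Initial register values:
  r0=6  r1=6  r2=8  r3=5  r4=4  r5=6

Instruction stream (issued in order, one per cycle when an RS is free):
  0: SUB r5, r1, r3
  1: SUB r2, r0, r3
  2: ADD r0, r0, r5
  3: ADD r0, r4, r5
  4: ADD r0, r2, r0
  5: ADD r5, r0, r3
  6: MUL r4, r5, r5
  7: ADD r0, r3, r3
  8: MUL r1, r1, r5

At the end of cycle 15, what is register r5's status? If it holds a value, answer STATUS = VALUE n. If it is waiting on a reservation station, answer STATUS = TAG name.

c1: issue SUB r5<-Add1 | r0:6,r1:6,r2:8,r3:5,r4:4,r5:Add1
c2: issue SUB r2<-Add2 | r0:6,r1:6,r2:Add2,r3:5,r4:4,r5:Add1
c3: stall | r0:6,r1:6,r2:Add2,r3:5,r4:4,r5:Add1
c4: CDB Add1=1; issue ADD r0<-Add1 | r0:Add1,r1:6,r2:Add2,r3:5,r4:4,r5:1
c5: CDB Add2=1; issue ADD r0<-Add2 | r0:Add2,r1:6,r2:1,r3:5,r4:4,r5:1
c6: stall | r0:Add2,r1:6,r2:1,r3:5,r4:4,r5:1
c7: CDB Add1=7; issue ADD r0<-Add1 | r0:Add1,r1:6,r2:1,r3:5,r4:4,r5:1
c8: CDB Add2=5; issue ADD r5<-Add2 | r0:Add1,r1:6,r2:1,r3:5,r4:4,r5:Add2
c9: issue MUL r4<-Mul1 | r0:Add1,r1:6,r2:1,r3:5,r4:Mul1,r5:Add2
c10: stall | r0:Add1,r1:6,r2:1,r3:5,r4:Mul1,r5:Add2
c11: CDB Add1=6; issue ADD r0<-Add1 | r0:Add1,r1:6,r2:1,r3:5,r4:Mul1,r5:Add2
c12: issue MUL r1<-Mul2 | r0:Add1,r1:Mul2,r2:1,r3:5,r4:Mul1,r5:Add2
c13: - | r0:Add1,r1:Mul2,r2:1,r3:5,r4:Mul1,r5:Add2
c14: CDB Add1=10 | r0:10,r1:Mul2,r2:1,r3:5,r4:Mul1,r5:Add2
c15: CDB Add2=11 | r0:10,r1:Mul2,r2:1,r3:5,r4:Mul1,r5:11

STATUS = VALUE 11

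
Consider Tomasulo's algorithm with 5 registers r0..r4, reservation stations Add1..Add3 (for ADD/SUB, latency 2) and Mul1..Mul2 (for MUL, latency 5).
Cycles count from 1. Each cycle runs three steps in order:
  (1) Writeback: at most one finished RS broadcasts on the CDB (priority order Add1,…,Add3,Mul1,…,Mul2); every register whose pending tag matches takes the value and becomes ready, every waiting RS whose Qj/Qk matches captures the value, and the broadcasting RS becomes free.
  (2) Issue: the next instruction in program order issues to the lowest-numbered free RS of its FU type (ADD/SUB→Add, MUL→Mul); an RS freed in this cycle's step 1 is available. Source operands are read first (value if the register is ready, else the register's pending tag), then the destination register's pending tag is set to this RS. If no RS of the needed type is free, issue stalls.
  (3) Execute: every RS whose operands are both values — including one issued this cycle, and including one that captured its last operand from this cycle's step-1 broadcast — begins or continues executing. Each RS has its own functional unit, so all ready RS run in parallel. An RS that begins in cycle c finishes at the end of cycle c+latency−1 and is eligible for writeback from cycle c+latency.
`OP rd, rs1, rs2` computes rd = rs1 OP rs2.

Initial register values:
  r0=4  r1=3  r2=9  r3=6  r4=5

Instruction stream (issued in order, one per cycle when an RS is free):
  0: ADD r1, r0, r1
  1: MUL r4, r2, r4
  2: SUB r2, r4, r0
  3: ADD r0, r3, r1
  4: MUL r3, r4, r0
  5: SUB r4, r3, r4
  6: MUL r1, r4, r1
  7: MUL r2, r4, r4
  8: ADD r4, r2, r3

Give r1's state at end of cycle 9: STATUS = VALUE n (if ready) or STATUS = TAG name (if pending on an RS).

cycle 1: issue ADD r1<-Add1 // r0:4,r1:Add1,r2:9,r3:6,r4:5
cycle 2: issue MUL r4<-Mul1 // r0:4,r1:Add1,r2:9,r3:6,r4:Mul1
cycle 3: CDB Add1=7; issue SUB r2<-Add1 // r0:4,r1:7,r2:Add1,r3:6,r4:Mul1
cycle 4: issue ADD r0<-Add2 // r0:Add2,r1:7,r2:Add1,r3:6,r4:Mul1
cycle 5: issue MUL r3<-Mul2 // r0:Add2,r1:7,r2:Add1,r3:Mul2,r4:Mul1
cycle 6: CDB Add2=13; issue SUB r4<-Add2 // r0:13,r1:7,r2:Add1,r3:Mul2,r4:Add2
cycle 7: CDB Mul1=45; issue MUL r1<-Mul1 // r0:13,r1:Mul1,r2:Add1,r3:Mul2,r4:Add2
cycle 8: stall // r0:13,r1:Mul1,r2:Add1,r3:Mul2,r4:Add2
cycle 9: CDB Add1=41; stall // r0:13,r1:Mul1,r2:41,r3:Mul2,r4:Add2

STATUS = TAG Mul1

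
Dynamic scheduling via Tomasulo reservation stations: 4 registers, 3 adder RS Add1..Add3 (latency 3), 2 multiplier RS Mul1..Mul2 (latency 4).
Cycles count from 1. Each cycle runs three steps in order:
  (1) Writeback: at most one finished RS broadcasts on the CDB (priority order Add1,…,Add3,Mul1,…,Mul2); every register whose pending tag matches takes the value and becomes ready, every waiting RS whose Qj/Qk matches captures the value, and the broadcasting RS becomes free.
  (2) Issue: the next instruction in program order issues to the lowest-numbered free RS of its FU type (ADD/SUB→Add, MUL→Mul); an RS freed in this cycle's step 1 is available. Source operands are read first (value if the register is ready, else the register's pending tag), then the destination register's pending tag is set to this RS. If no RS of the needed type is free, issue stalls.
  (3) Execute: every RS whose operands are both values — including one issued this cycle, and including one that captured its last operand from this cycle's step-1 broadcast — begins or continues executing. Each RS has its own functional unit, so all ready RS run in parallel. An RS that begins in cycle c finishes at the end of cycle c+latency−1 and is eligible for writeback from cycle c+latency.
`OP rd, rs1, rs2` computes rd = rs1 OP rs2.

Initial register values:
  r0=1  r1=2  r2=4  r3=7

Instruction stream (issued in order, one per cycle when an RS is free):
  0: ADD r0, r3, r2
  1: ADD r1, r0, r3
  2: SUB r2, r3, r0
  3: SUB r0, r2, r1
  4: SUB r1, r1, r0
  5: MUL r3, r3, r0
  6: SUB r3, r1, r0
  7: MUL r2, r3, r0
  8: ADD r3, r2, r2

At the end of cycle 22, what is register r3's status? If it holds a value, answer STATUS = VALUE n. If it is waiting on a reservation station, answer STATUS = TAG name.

STATUS = TAG Add1

cycle 1: issue ADD r0<-Add1 // r0:Add1,r1:2,r2:4,r3:7
cycle 2: issue ADD r1<-Add2 // r0:Add1,r1:Add2,r2:4,r3:7
cycle 3: issue SUB r2<-Add3 // r0:Add1,r1:Add2,r2:Add3,r3:7
cycle 4: CDB Add1=11; issue SUB r0<-Add1 // r0:Add1,r1:Add2,r2:Add3,r3:7
cycle 5: stall // r0:Add1,r1:Add2,r2:Add3,r3:7
cycle 6: stall // r0:Add1,r1:Add2,r2:Add3,r3:7
cycle 7: CDB Add2=18; issue SUB r1<-Add2 // r0:Add1,r1:Add2,r2:Add3,r3:7
cycle 8: CDB Add3=-4; issue MUL r3<-Mul1 // r0:Add1,r1:Add2,r2:-4,r3:Mul1
cycle 9: issue SUB r3<-Add3 // r0:Add1,r1:Add2,r2:-4,r3:Add3
cycle 10: issue MUL r2<-Mul2 // r0:Add1,r1:Add2,r2:Mul2,r3:Add3
cycle 11: CDB Add1=-22; issue ADD r3<-Add1 // r0:-22,r1:Add2,r2:Mul2,r3:Add1
cycle 12: - // r0:-22,r1:Add2,r2:Mul2,r3:Add1
cycle 13: - // r0:-22,r1:Add2,r2:Mul2,r3:Add1
cycle 14: CDB Add2=40 // r0:-22,r1:40,r2:Mul2,r3:Add1
cycle 15: CDB Mul1=-154 // r0:-22,r1:40,r2:Mul2,r3:Add1
cycle 16: - // r0:-22,r1:40,r2:Mul2,r3:Add1
cycle 17: CDB Add3=62 // r0:-22,r1:40,r2:Mul2,r3:Add1
cycle 18: - // r0:-22,r1:40,r2:Mul2,r3:Add1
cycle 19: - // r0:-22,r1:40,r2:Mul2,r3:Add1
cycle 20: - // r0:-22,r1:40,r2:Mul2,r3:Add1
cycle 21: CDB Mul2=-1364 // r0:-22,r1:40,r2:-1364,r3:Add1
cycle 22: - // r0:-22,r1:40,r2:-1364,r3:Add1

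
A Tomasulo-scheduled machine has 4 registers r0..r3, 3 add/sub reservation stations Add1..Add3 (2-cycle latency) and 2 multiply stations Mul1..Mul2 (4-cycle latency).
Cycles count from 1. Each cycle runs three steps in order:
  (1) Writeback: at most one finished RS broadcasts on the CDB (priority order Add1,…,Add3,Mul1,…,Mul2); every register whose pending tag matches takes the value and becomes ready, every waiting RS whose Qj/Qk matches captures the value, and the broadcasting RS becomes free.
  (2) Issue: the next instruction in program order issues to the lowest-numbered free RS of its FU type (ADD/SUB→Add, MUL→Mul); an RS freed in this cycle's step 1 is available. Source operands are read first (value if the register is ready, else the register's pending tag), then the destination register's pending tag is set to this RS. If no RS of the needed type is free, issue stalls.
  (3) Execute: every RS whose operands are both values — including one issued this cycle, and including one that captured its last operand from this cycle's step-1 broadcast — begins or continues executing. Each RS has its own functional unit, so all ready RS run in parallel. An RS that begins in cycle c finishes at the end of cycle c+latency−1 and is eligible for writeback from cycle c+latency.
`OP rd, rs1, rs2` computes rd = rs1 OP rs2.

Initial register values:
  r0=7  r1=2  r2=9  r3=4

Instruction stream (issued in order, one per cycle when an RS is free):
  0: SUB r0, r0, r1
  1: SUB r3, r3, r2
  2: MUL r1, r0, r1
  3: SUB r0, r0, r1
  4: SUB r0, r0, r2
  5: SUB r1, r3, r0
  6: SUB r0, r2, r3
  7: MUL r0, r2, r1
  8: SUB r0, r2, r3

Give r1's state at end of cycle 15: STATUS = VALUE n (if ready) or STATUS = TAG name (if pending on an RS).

cycle 1: issue SUB r0<-Add1 // r0:Add1,r1:2,r2:9,r3:4
cycle 2: issue SUB r3<-Add2 // r0:Add1,r1:2,r2:9,r3:Add2
cycle 3: CDB Add1=5; issue MUL r1<-Mul1 // r0:5,r1:Mul1,r2:9,r3:Add2
cycle 4: CDB Add2=-5; issue SUB r0<-Add1 // r0:Add1,r1:Mul1,r2:9,r3:-5
cycle 5: issue SUB r0<-Add2 // r0:Add2,r1:Mul1,r2:9,r3:-5
cycle 6: issue SUB r1<-Add3 // r0:Add2,r1:Add3,r2:9,r3:-5
cycle 7: CDB Mul1=10; stall // r0:Add2,r1:Add3,r2:9,r3:-5
cycle 8: stall // r0:Add2,r1:Add3,r2:9,r3:-5
cycle 9: CDB Add1=-5; issue SUB r0<-Add1 // r0:Add1,r1:Add3,r2:9,r3:-5
cycle 10: issue MUL r0<-Mul1 // r0:Mul1,r1:Add3,r2:9,r3:-5
cycle 11: CDB Add1=14; issue SUB r0<-Add1 // r0:Add1,r1:Add3,r2:9,r3:-5
cycle 12: CDB Add2=-14 // r0:Add1,r1:Add3,r2:9,r3:-5
cycle 13: CDB Add1=14 // r0:14,r1:Add3,r2:9,r3:-5
cycle 14: CDB Add3=9 // r0:14,r1:9,r2:9,r3:-5
cycle 15: - // r0:14,r1:9,r2:9,r3:-5

STATUS = VALUE 9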